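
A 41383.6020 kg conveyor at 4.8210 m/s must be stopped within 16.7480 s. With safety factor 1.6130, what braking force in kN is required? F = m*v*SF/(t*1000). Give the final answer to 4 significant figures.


F = 41383.6020 * 4.8210 / 16.7480 * 1.6130 / 1000
F = 19.21 kN


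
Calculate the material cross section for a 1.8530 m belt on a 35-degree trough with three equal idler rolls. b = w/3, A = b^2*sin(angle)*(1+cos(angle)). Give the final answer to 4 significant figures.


b = 1.8530/3 = 0.617667 m
A = 0.617667^2 * sin(35 deg) * (1 + cos(35 deg))
A = 0.3981 m^2


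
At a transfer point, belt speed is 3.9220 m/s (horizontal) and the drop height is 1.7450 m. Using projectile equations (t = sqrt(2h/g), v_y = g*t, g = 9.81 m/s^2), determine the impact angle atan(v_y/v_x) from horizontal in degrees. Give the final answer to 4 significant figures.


t = sqrt(2*1.7450/9.81) = 0.596456 s
v_y = 9.81 * 0.596456 = 5.85123 m/s
angle = atan(5.85123 / 3.9220) = 56.17 deg


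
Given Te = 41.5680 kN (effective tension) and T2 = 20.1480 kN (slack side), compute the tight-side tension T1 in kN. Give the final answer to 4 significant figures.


T1 = Te + T2 = 41.5680 + 20.1480
T1 = 61.72 kN


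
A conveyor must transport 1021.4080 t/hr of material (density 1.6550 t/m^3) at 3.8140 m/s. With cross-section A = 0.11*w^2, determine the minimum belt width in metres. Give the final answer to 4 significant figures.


A_req = 1021.4080 / (3.8140 * 1.6550 * 3600) = 0.0449488 m^2
w = sqrt(0.0449488 / 0.11)
w = 0.6392 m


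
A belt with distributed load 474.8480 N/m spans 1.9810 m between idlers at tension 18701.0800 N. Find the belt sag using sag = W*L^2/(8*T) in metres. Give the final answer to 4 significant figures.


sag = 474.8480 * 1.9810^2 / (8 * 18701.0800)
sag = 0.01246 m


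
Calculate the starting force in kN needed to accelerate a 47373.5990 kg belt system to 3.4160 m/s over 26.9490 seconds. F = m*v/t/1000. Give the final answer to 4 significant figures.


F = 47373.5990 * 3.4160 / 26.9490 / 1000
F = 6.005 kN


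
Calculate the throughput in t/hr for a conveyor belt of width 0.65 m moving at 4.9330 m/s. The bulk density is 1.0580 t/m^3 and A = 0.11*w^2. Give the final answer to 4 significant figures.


A = 0.11 * 0.65^2 = 0.046475 m^2
C = 0.046475 * 4.9330 * 1.0580 * 3600
C = 873.2 t/hr


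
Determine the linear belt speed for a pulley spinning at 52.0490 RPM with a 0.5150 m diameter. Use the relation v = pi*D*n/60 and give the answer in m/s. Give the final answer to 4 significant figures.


v = pi * 0.5150 * 52.0490 / 60
v = 1.404 m/s


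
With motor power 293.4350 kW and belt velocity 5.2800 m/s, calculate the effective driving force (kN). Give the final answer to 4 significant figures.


Te = P / v = 293.4350 / 5.2800
Te = 55.57 kN


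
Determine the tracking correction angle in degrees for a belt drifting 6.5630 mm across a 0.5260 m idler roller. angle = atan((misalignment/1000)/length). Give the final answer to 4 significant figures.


misalign_m = 6.5630 / 1000 = 0.006563 m
angle = atan(0.006563 / 0.5260)
angle = 0.7149 deg


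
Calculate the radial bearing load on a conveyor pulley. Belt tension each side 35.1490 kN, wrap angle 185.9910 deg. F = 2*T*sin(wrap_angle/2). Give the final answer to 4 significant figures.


F = 2 * 35.1490 * sin(185.9910/2 deg)
F = 70.20 kN


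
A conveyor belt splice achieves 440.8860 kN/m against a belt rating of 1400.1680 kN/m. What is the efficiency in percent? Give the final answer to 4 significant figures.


Eff = 440.8860 / 1400.1680 * 100
Eff = 31.49 %


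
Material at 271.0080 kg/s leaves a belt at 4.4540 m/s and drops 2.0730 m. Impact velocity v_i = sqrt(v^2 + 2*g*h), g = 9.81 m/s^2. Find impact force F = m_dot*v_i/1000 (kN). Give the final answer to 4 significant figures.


v_i = sqrt(4.4540^2 + 2*9.81*2.0730) = 7.77884 m/s
F = 271.0080 * 7.77884 / 1000
F = 2.108 kN


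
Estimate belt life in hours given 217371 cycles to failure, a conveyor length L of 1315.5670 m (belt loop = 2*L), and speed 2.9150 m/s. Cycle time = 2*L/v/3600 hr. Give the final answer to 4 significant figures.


cycle_time = 2 * 1315.5670 / 2.9150 / 3600 = 0.250727 hr
life = 217371 * 0.250727 = 54500 hours


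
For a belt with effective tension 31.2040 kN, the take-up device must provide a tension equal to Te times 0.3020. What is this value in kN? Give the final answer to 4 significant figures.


T_tu = 31.2040 * 0.3020
T_tu = 9.424 kN


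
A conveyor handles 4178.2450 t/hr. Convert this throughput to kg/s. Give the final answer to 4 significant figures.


m_dot = 4178.2450 * 1000 / 3600
m_dot = 1161 kg/s


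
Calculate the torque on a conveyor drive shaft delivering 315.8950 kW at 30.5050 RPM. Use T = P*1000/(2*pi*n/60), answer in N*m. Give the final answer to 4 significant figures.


omega = 2*pi*30.5050/60 = 3.19448 rad/s
T = 315.8950*1000 / 3.19448
T = 98890 N*m


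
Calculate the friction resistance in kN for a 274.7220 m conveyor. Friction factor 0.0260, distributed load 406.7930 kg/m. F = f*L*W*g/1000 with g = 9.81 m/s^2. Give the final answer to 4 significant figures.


F = 0.0260 * 274.7220 * 406.7930 * 9.81 / 1000
F = 28.50 kN


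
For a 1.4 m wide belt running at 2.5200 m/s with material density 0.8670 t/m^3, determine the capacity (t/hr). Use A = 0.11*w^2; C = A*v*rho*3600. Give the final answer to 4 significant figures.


A = 0.11 * 1.4^2 = 0.2156 m^2
C = 0.2156 * 2.5200 * 0.8670 * 3600
C = 1696 t/hr


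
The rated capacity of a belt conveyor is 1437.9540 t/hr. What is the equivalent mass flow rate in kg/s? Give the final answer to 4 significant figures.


m_dot = 1437.9540 * 1000 / 3600
m_dot = 399.4 kg/s


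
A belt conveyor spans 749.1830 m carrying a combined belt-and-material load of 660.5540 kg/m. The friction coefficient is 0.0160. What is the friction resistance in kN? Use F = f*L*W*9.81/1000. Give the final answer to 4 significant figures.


F = 0.0160 * 749.1830 * 660.5540 * 9.81 / 1000
F = 77.68 kN


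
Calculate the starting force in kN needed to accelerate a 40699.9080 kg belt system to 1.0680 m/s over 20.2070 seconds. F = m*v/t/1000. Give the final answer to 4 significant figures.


F = 40699.9080 * 1.0680 / 20.2070 / 1000
F = 2.151 kN


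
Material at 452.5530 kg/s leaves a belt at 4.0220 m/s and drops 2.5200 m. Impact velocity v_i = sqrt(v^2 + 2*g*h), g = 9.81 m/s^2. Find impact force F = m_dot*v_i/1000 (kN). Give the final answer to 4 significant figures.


v_i = sqrt(4.0220^2 + 2*9.81*2.5200) = 8.10055 m/s
F = 452.5530 * 8.10055 / 1000
F = 3.666 kN


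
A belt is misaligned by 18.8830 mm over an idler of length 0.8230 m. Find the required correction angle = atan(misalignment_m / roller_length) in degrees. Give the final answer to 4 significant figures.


misalign_m = 18.8830 / 1000 = 0.018883 m
angle = atan(0.018883 / 0.8230)
angle = 1.314 deg


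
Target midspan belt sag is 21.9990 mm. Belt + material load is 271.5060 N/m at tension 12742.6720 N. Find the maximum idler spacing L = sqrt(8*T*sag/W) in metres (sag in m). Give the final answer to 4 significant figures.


sag = 21.9990/1000 = 0.021999 m
L = sqrt(8 * 12742.6720 * 0.021999 / 271.5060)
L = 2.874 m


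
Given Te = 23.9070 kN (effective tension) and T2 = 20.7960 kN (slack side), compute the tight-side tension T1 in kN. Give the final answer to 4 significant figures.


T1 = Te + T2 = 23.9070 + 20.7960
T1 = 44.70 kN


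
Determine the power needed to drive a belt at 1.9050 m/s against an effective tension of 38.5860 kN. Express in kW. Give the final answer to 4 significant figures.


P = Te * v = 38.5860 * 1.9050
P = 73.51 kW


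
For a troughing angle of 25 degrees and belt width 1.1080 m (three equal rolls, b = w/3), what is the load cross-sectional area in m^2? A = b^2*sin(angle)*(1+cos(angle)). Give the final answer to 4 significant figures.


b = 1.1080/3 = 0.369333 m
A = 0.369333^2 * sin(25 deg) * (1 + cos(25 deg))
A = 0.1099 m^2


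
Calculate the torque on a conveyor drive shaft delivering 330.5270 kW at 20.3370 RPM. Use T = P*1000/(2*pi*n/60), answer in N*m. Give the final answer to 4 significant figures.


omega = 2*pi*20.3370/60 = 2.12969 rad/s
T = 330.5270*1000 / 2.12969
T = 155200 N*m


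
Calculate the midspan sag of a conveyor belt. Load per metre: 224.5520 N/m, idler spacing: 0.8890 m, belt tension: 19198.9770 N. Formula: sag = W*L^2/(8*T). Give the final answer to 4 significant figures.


sag = 224.5520 * 0.8890^2 / (8 * 19198.9770)
sag = 0.001155 m


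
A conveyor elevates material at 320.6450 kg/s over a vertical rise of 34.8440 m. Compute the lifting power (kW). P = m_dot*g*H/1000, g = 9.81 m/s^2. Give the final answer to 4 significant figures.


P = 320.6450 * 9.81 * 34.8440 / 1000
P = 109.6 kW


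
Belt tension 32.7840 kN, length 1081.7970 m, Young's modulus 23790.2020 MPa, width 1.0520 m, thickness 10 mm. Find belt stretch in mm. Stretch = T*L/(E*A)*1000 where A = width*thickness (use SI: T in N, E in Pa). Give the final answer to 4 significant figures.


A = 1.0520 * 0.01 = 0.01052 m^2
Stretch = 32.7840*1000 * 1081.7970 / (23790.2020e6 * 0.01052) * 1000
Stretch = 141.7 mm


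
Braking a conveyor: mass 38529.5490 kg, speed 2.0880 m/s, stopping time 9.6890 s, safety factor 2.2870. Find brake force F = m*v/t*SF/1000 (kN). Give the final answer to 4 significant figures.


F = 38529.5490 * 2.0880 / 9.6890 * 2.2870 / 1000
F = 18.99 kN


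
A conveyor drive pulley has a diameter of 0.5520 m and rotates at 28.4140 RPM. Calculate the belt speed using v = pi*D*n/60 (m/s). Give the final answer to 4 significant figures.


v = pi * 0.5520 * 28.4140 / 60
v = 0.8212 m/s


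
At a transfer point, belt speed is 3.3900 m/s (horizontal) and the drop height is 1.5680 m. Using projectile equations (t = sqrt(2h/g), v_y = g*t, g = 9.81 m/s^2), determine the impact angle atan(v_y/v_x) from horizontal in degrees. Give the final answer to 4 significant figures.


t = sqrt(2*1.5680/9.81) = 0.565397 s
v_y = 9.81 * 0.565397 = 5.54654 m/s
angle = atan(5.54654 / 3.3900) = 58.57 deg


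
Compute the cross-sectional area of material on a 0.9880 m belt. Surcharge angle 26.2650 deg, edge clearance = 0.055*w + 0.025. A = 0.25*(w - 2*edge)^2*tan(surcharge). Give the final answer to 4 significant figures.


edge = 0.055*0.9880 + 0.025 = 0.07934 m
ew = 0.9880 - 2*0.07934 = 0.82932 m
A = 0.25 * 0.82932^2 * tan(26.2650 deg)
A = 0.08485 m^2


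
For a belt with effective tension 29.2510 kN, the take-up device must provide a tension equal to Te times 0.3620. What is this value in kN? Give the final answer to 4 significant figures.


T_tu = 29.2510 * 0.3620
T_tu = 10.59 kN


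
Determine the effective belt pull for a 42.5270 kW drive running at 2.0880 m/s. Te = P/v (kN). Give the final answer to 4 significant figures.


Te = P / v = 42.5270 / 2.0880
Te = 20.37 kN


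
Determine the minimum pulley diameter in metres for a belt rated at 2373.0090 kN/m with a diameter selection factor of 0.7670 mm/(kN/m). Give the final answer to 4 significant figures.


D = 2373.0090 * 0.7670 / 1000
D = 1.820 m


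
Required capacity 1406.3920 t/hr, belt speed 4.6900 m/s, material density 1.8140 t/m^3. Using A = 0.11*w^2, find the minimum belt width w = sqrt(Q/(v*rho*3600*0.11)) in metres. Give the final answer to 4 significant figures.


A_req = 1406.3920 / (4.6900 * 1.8140 * 3600) = 0.0459191 m^2
w = sqrt(0.0459191 / 0.11)
w = 0.6461 m


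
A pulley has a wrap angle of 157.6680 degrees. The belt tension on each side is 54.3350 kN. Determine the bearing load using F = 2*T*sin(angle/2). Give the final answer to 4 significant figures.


F = 2 * 54.3350 * sin(157.6680/2 deg)
F = 106.6 kN


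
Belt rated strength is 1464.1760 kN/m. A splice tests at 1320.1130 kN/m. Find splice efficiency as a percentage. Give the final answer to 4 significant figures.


Eff = 1320.1130 / 1464.1760 * 100
Eff = 90.16 %


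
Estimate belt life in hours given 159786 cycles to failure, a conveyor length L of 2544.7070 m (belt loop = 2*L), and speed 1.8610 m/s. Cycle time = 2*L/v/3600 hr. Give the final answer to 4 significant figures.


cycle_time = 2 * 2544.7070 / 1.8610 / 3600 = 0.759659 hr
life = 159786 * 0.759659 = 121400 hours


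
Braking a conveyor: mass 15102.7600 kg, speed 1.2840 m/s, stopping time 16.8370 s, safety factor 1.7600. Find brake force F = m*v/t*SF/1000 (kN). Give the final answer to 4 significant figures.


F = 15102.7600 * 1.2840 / 16.8370 * 1.7600 / 1000
F = 2.027 kN


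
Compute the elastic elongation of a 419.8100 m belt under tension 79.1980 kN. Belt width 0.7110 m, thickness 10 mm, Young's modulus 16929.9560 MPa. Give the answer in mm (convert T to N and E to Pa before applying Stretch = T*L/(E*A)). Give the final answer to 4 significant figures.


A = 0.7110 * 0.01 = 0.00711 m^2
Stretch = 79.1980*1000 * 419.8100 / (16929.9560e6 * 0.00711) * 1000
Stretch = 276.2 mm


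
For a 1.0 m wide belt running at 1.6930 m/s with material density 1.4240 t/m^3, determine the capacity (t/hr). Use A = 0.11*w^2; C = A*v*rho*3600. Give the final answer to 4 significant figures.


A = 0.11 * 1.0^2 = 0.11 m^2
C = 0.11 * 1.6930 * 1.4240 * 3600
C = 954.7 t/hr


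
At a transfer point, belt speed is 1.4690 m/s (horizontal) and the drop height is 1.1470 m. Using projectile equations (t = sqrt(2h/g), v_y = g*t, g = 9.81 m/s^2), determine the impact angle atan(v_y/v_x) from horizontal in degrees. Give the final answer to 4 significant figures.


t = sqrt(2*1.1470/9.81) = 0.483573 s
v_y = 9.81 * 0.483573 = 4.74385 m/s
angle = atan(4.74385 / 1.4690) = 72.79 deg


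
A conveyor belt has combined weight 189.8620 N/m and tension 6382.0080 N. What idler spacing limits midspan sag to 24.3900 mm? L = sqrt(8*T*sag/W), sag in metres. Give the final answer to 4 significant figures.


sag = 24.3900/1000 = 0.024390 m
L = sqrt(8 * 6382.0080 * 0.024390 / 189.8620)
L = 2.561 m


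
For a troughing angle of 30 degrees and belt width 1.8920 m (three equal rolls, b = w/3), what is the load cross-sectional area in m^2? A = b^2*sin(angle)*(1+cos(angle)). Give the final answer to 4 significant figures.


b = 1.8920/3 = 0.630667 m
A = 0.630667^2 * sin(30 deg) * (1 + cos(30 deg))
A = 0.3711 m^2


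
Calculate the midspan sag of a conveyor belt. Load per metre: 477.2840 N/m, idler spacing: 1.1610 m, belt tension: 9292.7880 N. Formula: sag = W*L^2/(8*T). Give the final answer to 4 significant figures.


sag = 477.2840 * 1.1610^2 / (8 * 9292.7880)
sag = 0.008654 m


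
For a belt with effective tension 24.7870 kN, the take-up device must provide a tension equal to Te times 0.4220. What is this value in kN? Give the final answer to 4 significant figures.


T_tu = 24.7870 * 0.4220
T_tu = 10.46 kN


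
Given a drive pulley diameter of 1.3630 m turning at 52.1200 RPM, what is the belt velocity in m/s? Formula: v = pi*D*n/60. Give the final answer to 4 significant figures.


v = pi * 1.3630 * 52.1200 / 60
v = 3.720 m/s


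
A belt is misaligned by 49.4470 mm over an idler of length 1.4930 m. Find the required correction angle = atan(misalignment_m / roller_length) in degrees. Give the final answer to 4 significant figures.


misalign_m = 49.4470 / 1000 = 0.049447 m
angle = atan(0.049447 / 1.4930)
angle = 1.897 deg


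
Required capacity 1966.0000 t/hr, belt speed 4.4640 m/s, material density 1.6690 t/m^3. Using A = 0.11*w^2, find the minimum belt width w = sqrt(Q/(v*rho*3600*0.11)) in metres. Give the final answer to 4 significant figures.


A_req = 1966.0000 / (4.4640 * 1.6690 * 3600) = 0.0732994 m^2
w = sqrt(0.0732994 / 0.11)
w = 0.8163 m


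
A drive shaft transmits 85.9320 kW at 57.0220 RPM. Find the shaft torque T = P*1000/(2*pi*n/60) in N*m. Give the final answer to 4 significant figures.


omega = 2*pi*57.0220/60 = 5.97133 rad/s
T = 85.9320*1000 / 5.97133
T = 14390 N*m


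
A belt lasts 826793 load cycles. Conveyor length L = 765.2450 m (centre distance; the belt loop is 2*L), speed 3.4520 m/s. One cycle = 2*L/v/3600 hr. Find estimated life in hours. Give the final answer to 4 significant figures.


cycle_time = 2 * 765.2450 / 3.4520 / 3600 = 0.123156 hr
life = 826793 * 0.123156 = 101800 hours


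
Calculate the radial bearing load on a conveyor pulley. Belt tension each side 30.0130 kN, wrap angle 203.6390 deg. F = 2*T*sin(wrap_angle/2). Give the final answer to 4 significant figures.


F = 2 * 30.0130 * sin(203.6390/2 deg)
F = 58.75 kN


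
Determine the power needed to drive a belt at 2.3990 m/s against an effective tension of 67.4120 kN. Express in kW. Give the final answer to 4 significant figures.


P = Te * v = 67.4120 * 2.3990
P = 161.7 kW


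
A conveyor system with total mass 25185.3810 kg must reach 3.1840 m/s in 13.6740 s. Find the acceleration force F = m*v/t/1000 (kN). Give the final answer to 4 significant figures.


F = 25185.3810 * 3.1840 / 13.6740 / 1000
F = 5.864 kN


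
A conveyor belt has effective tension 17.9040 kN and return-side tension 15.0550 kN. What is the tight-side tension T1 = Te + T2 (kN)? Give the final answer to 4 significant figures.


T1 = Te + T2 = 17.9040 + 15.0550
T1 = 32.96 kN


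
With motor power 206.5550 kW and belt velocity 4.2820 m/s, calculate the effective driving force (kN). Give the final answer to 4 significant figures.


Te = P / v = 206.5550 / 4.2820
Te = 48.24 kN


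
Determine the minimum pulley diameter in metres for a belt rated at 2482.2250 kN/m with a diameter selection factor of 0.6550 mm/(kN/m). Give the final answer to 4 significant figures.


D = 2482.2250 * 0.6550 / 1000
D = 1.626 m


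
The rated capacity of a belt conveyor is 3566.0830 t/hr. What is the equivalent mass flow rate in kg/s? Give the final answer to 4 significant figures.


m_dot = 3566.0830 * 1000 / 3600
m_dot = 990.6 kg/s


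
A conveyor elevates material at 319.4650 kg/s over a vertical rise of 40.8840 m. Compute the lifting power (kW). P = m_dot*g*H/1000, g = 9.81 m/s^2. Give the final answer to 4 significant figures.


P = 319.4650 * 9.81 * 40.8840 / 1000
P = 128.1 kW


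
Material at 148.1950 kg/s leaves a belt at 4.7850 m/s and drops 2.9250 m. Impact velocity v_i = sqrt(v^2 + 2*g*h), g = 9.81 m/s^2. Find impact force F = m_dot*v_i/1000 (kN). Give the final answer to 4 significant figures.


v_i = sqrt(4.7850^2 + 2*9.81*2.9250) = 8.96017 m/s
F = 148.1950 * 8.96017 / 1000
F = 1.328 kN


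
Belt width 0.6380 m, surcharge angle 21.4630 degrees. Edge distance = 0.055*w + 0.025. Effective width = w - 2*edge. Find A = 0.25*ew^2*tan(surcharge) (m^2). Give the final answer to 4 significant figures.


edge = 0.055*0.6380 + 0.025 = 0.06009 m
ew = 0.6380 - 2*0.06009 = 0.51782 m
A = 0.25 * 0.51782^2 * tan(21.4630 deg)
A = 0.02636 m^2


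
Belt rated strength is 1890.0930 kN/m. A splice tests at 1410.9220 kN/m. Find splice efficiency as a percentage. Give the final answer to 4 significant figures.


Eff = 1410.9220 / 1890.0930 * 100
Eff = 74.65 %


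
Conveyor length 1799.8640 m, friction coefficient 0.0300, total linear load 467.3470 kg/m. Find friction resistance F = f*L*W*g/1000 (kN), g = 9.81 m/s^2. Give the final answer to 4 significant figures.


F = 0.0300 * 1799.8640 * 467.3470 * 9.81 / 1000
F = 247.6 kN


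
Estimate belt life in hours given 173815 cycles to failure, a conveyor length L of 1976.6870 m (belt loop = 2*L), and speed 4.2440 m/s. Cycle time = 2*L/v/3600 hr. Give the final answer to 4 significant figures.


cycle_time = 2 * 1976.6870 / 4.2440 / 3600 = 0.258756 hr
life = 173815 * 0.258756 = 44980 hours


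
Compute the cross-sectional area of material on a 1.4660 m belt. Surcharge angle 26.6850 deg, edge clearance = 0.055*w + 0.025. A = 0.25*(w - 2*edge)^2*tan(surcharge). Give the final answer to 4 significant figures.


edge = 0.055*1.4660 + 0.025 = 0.10563 m
ew = 1.4660 - 2*0.10563 = 1.25474 m
A = 0.25 * 1.25474^2 * tan(26.6850 deg)
A = 0.1978 m^2


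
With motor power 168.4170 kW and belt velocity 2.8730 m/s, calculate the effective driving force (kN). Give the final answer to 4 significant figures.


Te = P / v = 168.4170 / 2.8730
Te = 58.62 kN


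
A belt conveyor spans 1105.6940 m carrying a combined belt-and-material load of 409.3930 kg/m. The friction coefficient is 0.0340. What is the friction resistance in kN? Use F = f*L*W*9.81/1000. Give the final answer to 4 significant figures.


F = 0.0340 * 1105.6940 * 409.3930 * 9.81 / 1000
F = 151.0 kN


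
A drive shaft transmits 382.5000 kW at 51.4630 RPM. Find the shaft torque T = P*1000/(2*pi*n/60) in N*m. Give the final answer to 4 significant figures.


omega = 2*pi*51.4630/60 = 5.38919 rad/s
T = 382.5000*1000 / 5.38919
T = 70980 N*m


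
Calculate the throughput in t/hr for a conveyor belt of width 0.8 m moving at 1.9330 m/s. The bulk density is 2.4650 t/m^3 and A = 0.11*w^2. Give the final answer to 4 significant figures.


A = 0.11 * 0.8^2 = 0.0704 m^2
C = 0.0704 * 1.9330 * 2.4650 * 3600
C = 1208 t/hr


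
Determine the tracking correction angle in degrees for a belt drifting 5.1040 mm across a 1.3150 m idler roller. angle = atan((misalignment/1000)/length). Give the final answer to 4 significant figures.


misalign_m = 5.1040 / 1000 = 0.005104 m
angle = atan(0.005104 / 1.3150)
angle = 0.2224 deg


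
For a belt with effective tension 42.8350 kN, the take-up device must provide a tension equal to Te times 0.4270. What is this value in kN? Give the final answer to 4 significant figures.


T_tu = 42.8350 * 0.4270
T_tu = 18.29 kN


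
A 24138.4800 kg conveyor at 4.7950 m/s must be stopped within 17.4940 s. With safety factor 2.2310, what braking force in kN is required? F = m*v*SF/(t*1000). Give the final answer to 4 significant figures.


F = 24138.4800 * 4.7950 / 17.4940 * 2.2310 / 1000
F = 14.76 kN


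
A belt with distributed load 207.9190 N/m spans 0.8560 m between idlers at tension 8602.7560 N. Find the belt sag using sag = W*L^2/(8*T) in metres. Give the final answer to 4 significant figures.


sag = 207.9190 * 0.8560^2 / (8 * 8602.7560)
sag = 0.002214 m


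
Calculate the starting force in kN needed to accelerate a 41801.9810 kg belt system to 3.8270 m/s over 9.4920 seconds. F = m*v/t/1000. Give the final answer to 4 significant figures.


F = 41801.9810 * 3.8270 / 9.4920 / 1000
F = 16.85 kN


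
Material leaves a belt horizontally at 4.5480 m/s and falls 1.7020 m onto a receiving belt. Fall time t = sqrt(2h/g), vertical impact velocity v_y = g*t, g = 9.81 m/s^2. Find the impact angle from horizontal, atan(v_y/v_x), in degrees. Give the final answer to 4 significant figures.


t = sqrt(2*1.7020/9.81) = 0.589061 s
v_y = 9.81 * 0.589061 = 5.77869 m/s
angle = atan(5.77869 / 4.5480) = 51.80 deg


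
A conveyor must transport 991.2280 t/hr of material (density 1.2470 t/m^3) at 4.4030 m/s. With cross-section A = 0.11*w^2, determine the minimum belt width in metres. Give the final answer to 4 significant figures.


A_req = 991.2280 / (4.4030 * 1.2470 * 3600) = 0.0501483 m^2
w = sqrt(0.0501483 / 0.11)
w = 0.6752 m


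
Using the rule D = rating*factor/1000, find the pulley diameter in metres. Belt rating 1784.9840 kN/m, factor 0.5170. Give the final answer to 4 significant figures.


D = 1784.9840 * 0.5170 / 1000
D = 0.9228 m


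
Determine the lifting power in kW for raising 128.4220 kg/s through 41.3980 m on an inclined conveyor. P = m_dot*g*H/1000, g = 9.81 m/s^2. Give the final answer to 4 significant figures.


P = 128.4220 * 9.81 * 41.3980 / 1000
P = 52.15 kW


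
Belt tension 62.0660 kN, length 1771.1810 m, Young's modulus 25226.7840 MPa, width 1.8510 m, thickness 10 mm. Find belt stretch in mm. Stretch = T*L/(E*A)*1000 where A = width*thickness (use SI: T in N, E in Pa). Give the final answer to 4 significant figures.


A = 1.8510 * 0.01 = 0.01851 m^2
Stretch = 62.0660*1000 * 1771.1810 / (25226.7840e6 * 0.01851) * 1000
Stretch = 235.4 mm


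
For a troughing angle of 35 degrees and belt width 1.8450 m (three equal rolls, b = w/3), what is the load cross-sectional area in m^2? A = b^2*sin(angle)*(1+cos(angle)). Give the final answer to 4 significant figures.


b = 1.8450/3 = 0.615 m
A = 0.615^2 * sin(35 deg) * (1 + cos(35 deg))
A = 0.3946 m^2


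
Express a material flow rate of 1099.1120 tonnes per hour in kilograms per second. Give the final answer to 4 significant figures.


m_dot = 1099.1120 * 1000 / 3600
m_dot = 305.3 kg/s


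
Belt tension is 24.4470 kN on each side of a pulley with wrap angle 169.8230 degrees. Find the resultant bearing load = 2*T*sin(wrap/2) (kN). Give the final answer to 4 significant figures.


F = 2 * 24.4470 * sin(169.8230/2 deg)
F = 48.70 kN


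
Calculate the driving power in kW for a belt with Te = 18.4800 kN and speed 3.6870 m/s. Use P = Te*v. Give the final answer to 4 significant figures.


P = Te * v = 18.4800 * 3.6870
P = 68.14 kW


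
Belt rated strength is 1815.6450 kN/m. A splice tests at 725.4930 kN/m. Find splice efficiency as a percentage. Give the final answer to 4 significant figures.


Eff = 725.4930 / 1815.6450 * 100
Eff = 39.96 %


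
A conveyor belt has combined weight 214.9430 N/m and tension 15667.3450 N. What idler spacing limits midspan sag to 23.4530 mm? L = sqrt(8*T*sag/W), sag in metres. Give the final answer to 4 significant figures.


sag = 23.4530/1000 = 0.023453 m
L = sqrt(8 * 15667.3450 * 0.023453 / 214.9430)
L = 3.698 m


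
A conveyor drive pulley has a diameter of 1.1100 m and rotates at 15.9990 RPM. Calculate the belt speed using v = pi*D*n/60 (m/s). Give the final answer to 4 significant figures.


v = pi * 1.1100 * 15.9990 / 60
v = 0.9299 m/s


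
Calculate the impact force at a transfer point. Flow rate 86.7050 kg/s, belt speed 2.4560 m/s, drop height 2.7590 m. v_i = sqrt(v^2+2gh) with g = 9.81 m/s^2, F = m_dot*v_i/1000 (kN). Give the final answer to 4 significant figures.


v_i = sqrt(2.4560^2 + 2*9.81*2.7590) = 7.75651 m/s
F = 86.7050 * 7.75651 / 1000
F = 0.6725 kN


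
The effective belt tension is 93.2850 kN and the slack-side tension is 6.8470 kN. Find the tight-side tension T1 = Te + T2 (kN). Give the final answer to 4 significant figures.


T1 = Te + T2 = 93.2850 + 6.8470
T1 = 100.1 kN


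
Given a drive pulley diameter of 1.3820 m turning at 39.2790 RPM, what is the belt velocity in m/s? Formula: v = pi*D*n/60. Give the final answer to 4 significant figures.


v = pi * 1.3820 * 39.2790 / 60
v = 2.842 m/s


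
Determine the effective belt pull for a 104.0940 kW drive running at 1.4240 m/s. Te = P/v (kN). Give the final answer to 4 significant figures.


Te = P / v = 104.0940 / 1.4240
Te = 73.10 kN


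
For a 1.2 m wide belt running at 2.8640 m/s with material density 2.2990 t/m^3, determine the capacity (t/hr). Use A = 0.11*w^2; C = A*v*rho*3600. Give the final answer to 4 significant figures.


A = 0.11 * 1.2^2 = 0.1584 m^2
C = 0.1584 * 2.8640 * 2.2990 * 3600
C = 3755 t/hr


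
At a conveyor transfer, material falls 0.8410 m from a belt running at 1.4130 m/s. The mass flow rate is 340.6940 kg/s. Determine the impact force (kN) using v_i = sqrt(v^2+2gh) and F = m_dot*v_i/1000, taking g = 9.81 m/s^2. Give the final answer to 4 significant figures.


v_i = sqrt(1.4130^2 + 2*9.81*0.8410) = 4.30081 m/s
F = 340.6940 * 4.30081 / 1000
F = 1.465 kN


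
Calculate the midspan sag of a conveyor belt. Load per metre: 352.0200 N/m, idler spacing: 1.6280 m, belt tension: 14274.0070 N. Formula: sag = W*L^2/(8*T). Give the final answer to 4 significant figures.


sag = 352.0200 * 1.6280^2 / (8 * 14274.0070)
sag = 0.008170 m


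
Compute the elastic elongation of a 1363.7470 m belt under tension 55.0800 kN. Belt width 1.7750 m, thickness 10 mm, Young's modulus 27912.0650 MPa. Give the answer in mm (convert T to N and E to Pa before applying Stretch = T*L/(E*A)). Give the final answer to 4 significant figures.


A = 1.7750 * 0.01 = 0.01775 m^2
Stretch = 55.0800*1000 * 1363.7470 / (27912.0650e6 * 0.01775) * 1000
Stretch = 151.6 mm


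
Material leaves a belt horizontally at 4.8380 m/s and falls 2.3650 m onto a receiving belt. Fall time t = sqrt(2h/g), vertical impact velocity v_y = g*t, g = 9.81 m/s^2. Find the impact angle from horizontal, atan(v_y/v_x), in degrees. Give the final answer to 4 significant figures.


t = sqrt(2*2.3650/9.81) = 0.694378 s
v_y = 9.81 * 0.694378 = 6.81185 m/s
angle = atan(6.81185 / 4.8380) = 54.62 deg


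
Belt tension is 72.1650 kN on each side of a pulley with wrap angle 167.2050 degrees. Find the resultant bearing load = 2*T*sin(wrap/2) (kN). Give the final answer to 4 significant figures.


F = 2 * 72.1650 * sin(167.2050/2 deg)
F = 143.4 kN


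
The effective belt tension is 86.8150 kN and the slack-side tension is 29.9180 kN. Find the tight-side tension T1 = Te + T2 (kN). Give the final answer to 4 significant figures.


T1 = Te + T2 = 86.8150 + 29.9180
T1 = 116.7 kN


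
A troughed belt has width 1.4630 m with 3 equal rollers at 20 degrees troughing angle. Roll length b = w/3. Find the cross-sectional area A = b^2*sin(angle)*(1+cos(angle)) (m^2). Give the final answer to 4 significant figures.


b = 1.4630/3 = 0.487667 m
A = 0.487667^2 * sin(20 deg) * (1 + cos(20 deg))
A = 0.1578 m^2


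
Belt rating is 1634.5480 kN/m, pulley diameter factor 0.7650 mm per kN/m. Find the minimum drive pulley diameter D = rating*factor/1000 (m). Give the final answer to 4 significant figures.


D = 1634.5480 * 0.7650 / 1000
D = 1.250 m


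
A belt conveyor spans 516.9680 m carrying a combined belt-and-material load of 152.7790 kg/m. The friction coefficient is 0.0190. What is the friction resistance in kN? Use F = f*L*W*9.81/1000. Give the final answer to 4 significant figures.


F = 0.0190 * 516.9680 * 152.7790 * 9.81 / 1000
F = 14.72 kN


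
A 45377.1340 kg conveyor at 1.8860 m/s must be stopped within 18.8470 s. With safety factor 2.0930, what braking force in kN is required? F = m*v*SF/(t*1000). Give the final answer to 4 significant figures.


F = 45377.1340 * 1.8860 / 18.8470 * 2.0930 / 1000
F = 9.504 kN


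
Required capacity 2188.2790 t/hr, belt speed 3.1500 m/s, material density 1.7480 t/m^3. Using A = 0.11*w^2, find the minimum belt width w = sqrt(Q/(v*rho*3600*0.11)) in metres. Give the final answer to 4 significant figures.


A_req = 2188.2790 / (3.1500 * 1.7480 * 3600) = 0.110395 m^2
w = sqrt(0.110395 / 0.11)
w = 1.002 m


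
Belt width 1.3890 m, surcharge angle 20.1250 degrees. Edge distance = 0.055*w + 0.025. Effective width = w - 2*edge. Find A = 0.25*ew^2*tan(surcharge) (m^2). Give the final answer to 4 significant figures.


edge = 0.055*1.3890 + 0.025 = 0.101395 m
ew = 1.3890 - 2*0.101395 = 1.18621 m
A = 0.25 * 1.18621^2 * tan(20.1250 deg)
A = 0.1289 m^2


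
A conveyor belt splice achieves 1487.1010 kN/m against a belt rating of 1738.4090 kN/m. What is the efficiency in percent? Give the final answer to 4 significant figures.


Eff = 1487.1010 / 1738.4090 * 100
Eff = 85.54 %


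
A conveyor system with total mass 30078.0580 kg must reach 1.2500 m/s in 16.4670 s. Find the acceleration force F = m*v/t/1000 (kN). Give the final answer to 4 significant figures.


F = 30078.0580 * 1.2500 / 16.4670 / 1000
F = 2.283 kN


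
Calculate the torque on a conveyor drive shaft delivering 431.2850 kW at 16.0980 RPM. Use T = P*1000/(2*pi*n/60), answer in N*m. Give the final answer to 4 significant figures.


omega = 2*pi*16.0980/60 = 1.68578 rad/s
T = 431.2850*1000 / 1.68578
T = 255800 N*m


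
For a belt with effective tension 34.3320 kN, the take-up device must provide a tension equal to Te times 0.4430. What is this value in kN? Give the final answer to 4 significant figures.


T_tu = 34.3320 * 0.4430
T_tu = 15.21 kN


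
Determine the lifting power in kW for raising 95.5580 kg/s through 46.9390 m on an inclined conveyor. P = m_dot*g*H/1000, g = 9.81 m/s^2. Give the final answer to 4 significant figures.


P = 95.5580 * 9.81 * 46.9390 / 1000
P = 44.00 kW


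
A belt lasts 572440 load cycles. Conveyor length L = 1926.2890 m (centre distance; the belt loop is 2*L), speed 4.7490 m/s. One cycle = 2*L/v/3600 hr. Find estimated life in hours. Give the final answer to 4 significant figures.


cycle_time = 2 * 1926.2890 / 4.7490 / 3600 = 0.225344 hr
life = 572440 * 0.225344 = 129000 hours


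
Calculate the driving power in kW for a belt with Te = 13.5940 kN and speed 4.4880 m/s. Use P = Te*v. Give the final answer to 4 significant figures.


P = Te * v = 13.5940 * 4.4880
P = 61.01 kW


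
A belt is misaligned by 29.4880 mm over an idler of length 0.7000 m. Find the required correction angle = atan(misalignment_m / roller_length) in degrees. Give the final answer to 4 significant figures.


misalign_m = 29.4880 / 1000 = 0.029488 m
angle = atan(0.029488 / 0.7000)
angle = 2.412 deg


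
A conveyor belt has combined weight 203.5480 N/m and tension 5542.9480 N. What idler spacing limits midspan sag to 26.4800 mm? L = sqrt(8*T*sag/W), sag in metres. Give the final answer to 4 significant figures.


sag = 26.4800/1000 = 0.026480 m
L = sqrt(8 * 5542.9480 * 0.026480 / 203.5480)
L = 2.402 m


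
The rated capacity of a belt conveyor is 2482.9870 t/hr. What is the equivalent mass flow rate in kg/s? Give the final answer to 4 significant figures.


m_dot = 2482.9870 * 1000 / 3600
m_dot = 689.7 kg/s


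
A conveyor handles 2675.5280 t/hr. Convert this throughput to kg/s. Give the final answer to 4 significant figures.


m_dot = 2675.5280 * 1000 / 3600
m_dot = 743.2 kg/s


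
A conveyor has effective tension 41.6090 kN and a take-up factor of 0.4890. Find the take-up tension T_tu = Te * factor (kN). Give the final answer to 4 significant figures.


T_tu = 41.6090 * 0.4890
T_tu = 20.35 kN


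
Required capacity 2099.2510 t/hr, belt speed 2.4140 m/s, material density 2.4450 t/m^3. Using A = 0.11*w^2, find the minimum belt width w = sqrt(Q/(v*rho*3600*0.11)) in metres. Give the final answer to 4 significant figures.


A_req = 2099.2510 / (2.4140 * 2.4450 * 3600) = 0.0987975 m^2
w = sqrt(0.0987975 / 0.11)
w = 0.9477 m


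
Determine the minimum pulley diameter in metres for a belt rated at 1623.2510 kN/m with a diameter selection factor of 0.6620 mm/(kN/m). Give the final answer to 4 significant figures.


D = 1623.2510 * 0.6620 / 1000
D = 1.075 m


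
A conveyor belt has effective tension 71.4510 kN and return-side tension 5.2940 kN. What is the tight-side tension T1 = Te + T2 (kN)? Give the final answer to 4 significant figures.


T1 = Te + T2 = 71.4510 + 5.2940
T1 = 76.74 kN


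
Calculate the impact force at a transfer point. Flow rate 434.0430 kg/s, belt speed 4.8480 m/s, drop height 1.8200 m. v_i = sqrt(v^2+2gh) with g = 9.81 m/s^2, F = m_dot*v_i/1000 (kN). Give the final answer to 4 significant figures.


v_i = sqrt(4.8480^2 + 2*9.81*1.8200) = 7.6949 m/s
F = 434.0430 * 7.6949 / 1000
F = 3.340 kN


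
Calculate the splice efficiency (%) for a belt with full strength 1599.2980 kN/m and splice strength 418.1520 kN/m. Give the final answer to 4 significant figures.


Eff = 418.1520 / 1599.2980 * 100
Eff = 26.15 %


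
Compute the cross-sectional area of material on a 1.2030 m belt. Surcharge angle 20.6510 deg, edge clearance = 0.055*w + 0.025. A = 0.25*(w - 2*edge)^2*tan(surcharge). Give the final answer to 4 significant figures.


edge = 0.055*1.2030 + 0.025 = 0.091165 m
ew = 1.2030 - 2*0.091165 = 1.02067 m
A = 0.25 * 1.02067^2 * tan(20.6510 deg)
A = 0.09816 m^2


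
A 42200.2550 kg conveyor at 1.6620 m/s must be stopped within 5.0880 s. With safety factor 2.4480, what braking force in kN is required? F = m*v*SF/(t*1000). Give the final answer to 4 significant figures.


F = 42200.2550 * 1.6620 / 5.0880 * 2.4480 / 1000
F = 33.75 kN


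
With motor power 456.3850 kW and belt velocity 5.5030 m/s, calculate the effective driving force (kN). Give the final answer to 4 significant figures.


Te = P / v = 456.3850 / 5.5030
Te = 82.93 kN


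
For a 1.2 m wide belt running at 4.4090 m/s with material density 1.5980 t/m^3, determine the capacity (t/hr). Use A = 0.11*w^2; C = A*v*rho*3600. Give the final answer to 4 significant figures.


A = 0.11 * 1.2^2 = 0.1584 m^2
C = 0.1584 * 4.4090 * 1.5980 * 3600
C = 4018 t/hr


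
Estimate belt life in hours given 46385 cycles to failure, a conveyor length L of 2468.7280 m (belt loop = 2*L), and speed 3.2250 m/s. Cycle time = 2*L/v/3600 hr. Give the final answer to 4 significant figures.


cycle_time = 2 * 2468.7280 / 3.2250 / 3600 = 0.425276 hr
life = 46385 * 0.425276 = 19730 hours


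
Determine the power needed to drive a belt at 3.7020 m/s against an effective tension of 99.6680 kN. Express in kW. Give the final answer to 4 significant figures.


P = Te * v = 99.6680 * 3.7020
P = 369.0 kW


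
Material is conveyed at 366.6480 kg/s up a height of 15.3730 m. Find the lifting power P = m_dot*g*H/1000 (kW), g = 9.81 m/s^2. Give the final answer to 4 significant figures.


P = 366.6480 * 9.81 * 15.3730 / 1000
P = 55.29 kW


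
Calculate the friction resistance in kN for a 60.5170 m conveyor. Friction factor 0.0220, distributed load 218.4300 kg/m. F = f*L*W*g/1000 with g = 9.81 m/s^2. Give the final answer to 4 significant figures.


F = 0.0220 * 60.5170 * 218.4300 * 9.81 / 1000
F = 2.853 kN


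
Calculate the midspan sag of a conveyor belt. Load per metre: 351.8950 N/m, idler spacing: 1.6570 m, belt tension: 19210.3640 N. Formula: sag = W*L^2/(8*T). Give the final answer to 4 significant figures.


sag = 351.8950 * 1.6570^2 / (8 * 19210.3640)
sag = 0.006287 m


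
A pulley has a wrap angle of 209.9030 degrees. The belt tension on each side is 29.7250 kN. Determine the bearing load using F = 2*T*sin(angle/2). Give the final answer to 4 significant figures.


F = 2 * 29.7250 * sin(209.9030/2 deg)
F = 57.44 kN


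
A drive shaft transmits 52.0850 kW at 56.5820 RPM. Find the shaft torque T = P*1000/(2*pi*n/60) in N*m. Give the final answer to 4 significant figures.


omega = 2*pi*56.5820/60 = 5.92525 rad/s
T = 52.0850*1000 / 5.92525
T = 8790 N*m


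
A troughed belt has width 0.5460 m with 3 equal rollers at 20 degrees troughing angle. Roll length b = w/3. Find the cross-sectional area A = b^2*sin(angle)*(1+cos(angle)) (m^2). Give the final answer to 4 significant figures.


b = 0.5460/3 = 0.182 m
A = 0.182^2 * sin(20 deg) * (1 + cos(20 deg))
A = 0.02197 m^2


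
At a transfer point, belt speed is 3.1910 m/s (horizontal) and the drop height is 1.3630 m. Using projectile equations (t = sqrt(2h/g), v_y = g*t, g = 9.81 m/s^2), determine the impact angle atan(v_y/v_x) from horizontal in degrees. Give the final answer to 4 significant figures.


t = sqrt(2*1.3630/9.81) = 0.527143 s
v_y = 9.81 * 0.527143 = 5.17127 m/s
angle = atan(5.17127 / 3.1910) = 58.32 deg


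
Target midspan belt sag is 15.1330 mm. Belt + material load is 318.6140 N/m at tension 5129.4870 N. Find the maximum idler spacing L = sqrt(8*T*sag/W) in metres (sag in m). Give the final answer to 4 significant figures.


sag = 15.1330/1000 = 0.015133 m
L = sqrt(8 * 5129.4870 * 0.015133 / 318.6140)
L = 1.396 m


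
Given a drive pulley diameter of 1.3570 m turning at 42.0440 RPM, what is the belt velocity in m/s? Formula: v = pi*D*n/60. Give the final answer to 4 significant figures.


v = pi * 1.3570 * 42.0440 / 60
v = 2.987 m/s


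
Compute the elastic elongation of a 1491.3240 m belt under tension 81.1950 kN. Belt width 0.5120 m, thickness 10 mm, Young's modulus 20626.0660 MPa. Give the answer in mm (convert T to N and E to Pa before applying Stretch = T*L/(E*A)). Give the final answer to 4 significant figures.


A = 0.5120 * 0.01 = 0.00512 m^2
Stretch = 81.1950*1000 * 1491.3240 / (20626.0660e6 * 0.00512) * 1000
Stretch = 1147 mm
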